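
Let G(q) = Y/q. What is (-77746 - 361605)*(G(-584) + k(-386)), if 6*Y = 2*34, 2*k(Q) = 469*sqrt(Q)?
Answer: 7468967/876 - 206055619*I*sqrt(386)/2 ≈ 8526.2 - 2.0242e+9*I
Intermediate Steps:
k(Q) = 469*sqrt(Q)/2 (k(Q) = (469*sqrt(Q))/2 = 469*sqrt(Q)/2)
Y = 34/3 (Y = (2*34)/6 = (1/6)*68 = 34/3 ≈ 11.333)
G(q) = 34/(3*q)
(-77746 - 361605)*(G(-584) + k(-386)) = (-77746 - 361605)*((34/3)/(-584) + 469*sqrt(-386)/2) = -439351*((34/3)*(-1/584) + 469*(I*sqrt(386))/2) = -439351*(-17/876 + 469*I*sqrt(386)/2) = 7468967/876 - 206055619*I*sqrt(386)/2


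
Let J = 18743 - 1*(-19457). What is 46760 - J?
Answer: 8560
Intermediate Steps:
J = 38200 (J = 18743 + 19457 = 38200)
46760 - J = 46760 - 1*38200 = 46760 - 38200 = 8560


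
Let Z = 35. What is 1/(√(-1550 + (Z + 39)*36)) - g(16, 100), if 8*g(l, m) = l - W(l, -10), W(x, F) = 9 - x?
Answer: -23/8 + √1114/1114 ≈ -2.8450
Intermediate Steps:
g(l, m) = -9/8 + l/4 (g(l, m) = (l - (9 - l))/8 = (l + (-9 + l))/8 = (-9 + 2*l)/8 = -9/8 + l/4)
1/(√(-1550 + (Z + 39)*36)) - g(16, 100) = 1/(√(-1550 + (35 + 39)*36)) - (-9/8 + (¼)*16) = 1/(√(-1550 + 74*36)) - (-9/8 + 4) = 1/(√(-1550 + 2664)) - 1*23/8 = 1/(√1114) - 23/8 = √1114/1114 - 23/8 = -23/8 + √1114/1114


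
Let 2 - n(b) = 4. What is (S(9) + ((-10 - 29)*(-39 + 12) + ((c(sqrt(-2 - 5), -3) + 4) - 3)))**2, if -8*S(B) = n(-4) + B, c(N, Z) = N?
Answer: 70980177/64 + 8425*I*sqrt(7)/4 ≈ 1.1091e+6 + 5572.6*I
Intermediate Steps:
n(b) = -2 (n(b) = 2 - 1*4 = 2 - 4 = -2)
S(B) = 1/4 - B/8 (S(B) = -(-2 + B)/8 = 1/4 - B/8)
(S(9) + ((-10 - 29)*(-39 + 12) + ((c(sqrt(-2 - 5), -3) + 4) - 3)))**2 = ((1/4 - 1/8*9) + ((-10 - 29)*(-39 + 12) + ((sqrt(-2 - 5) + 4) - 3)))**2 = ((1/4 - 9/8) + (-39*(-27) + ((sqrt(-7) + 4) - 3)))**2 = (-7/8 + (1053 + ((I*sqrt(7) + 4) - 3)))**2 = (-7/8 + (1053 + ((4 + I*sqrt(7)) - 3)))**2 = (-7/8 + (1053 + (1 + I*sqrt(7))))**2 = (-7/8 + (1054 + I*sqrt(7)))**2 = (8425/8 + I*sqrt(7))**2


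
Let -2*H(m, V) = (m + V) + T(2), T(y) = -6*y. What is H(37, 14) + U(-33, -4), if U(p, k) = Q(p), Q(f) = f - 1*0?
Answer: -105/2 ≈ -52.500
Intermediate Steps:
Q(f) = f (Q(f) = f + 0 = f)
H(m, V) = 6 - V/2 - m/2 (H(m, V) = -((m + V) - 6*2)/2 = -((V + m) - 12)/2 = -(-12 + V + m)/2 = 6 - V/2 - m/2)
U(p, k) = p
H(37, 14) + U(-33, -4) = (6 - 1/2*14 - 1/2*37) - 33 = (6 - 7 - 37/2) - 33 = -39/2 - 33 = -105/2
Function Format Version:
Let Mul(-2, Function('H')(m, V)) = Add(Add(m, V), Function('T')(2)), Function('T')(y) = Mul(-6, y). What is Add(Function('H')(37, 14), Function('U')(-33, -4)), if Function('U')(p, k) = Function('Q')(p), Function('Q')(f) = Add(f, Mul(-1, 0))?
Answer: Rational(-105, 2) ≈ -52.500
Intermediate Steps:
Function('Q')(f) = f (Function('Q')(f) = Add(f, 0) = f)
Function('H')(m, V) = Add(6, Mul(Rational(-1, 2), V), Mul(Rational(-1, 2), m)) (Function('H')(m, V) = Mul(Rational(-1, 2), Add(Add(m, V), Mul(-6, 2))) = Mul(Rational(-1, 2), Add(Add(V, m), -12)) = Mul(Rational(-1, 2), Add(-12, V, m)) = Add(6, Mul(Rational(-1, 2), V), Mul(Rational(-1, 2), m)))
Function('U')(p, k) = p
Add(Function('H')(37, 14), Function('U')(-33, -4)) = Add(Add(6, Mul(Rational(-1, 2), 14), Mul(Rational(-1, 2), 37)), -33) = Add(Add(6, -7, Rational(-37, 2)), -33) = Add(Rational(-39, 2), -33) = Rational(-105, 2)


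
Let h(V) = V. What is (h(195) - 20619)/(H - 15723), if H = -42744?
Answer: 6808/19489 ≈ 0.34933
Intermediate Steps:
(h(195) - 20619)/(H - 15723) = (195 - 20619)/(-42744 - 15723) = -20424/(-58467) = -20424*(-1/58467) = 6808/19489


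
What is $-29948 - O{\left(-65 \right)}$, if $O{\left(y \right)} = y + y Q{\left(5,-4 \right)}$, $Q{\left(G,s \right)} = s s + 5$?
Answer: $-28518$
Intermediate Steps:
$Q{\left(G,s \right)} = 5 + s^{2}$ ($Q{\left(G,s \right)} = s^{2} + 5 = 5 + s^{2}$)
$O{\left(y \right)} = 22 y$ ($O{\left(y \right)} = y + y \left(5 + \left(-4\right)^{2}\right) = y + y \left(5 + 16\right) = y + y 21 = y + 21 y = 22 y$)
$-29948 - O{\left(-65 \right)} = -29948 - 22 \left(-65\right) = -29948 - -1430 = -29948 + 1430 = -28518$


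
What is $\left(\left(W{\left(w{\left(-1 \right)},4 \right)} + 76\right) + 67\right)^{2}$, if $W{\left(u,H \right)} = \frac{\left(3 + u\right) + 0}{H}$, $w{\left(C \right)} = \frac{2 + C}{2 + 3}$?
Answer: $\frac{516961}{25} \approx 20678.0$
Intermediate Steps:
$w{\left(C \right)} = \frac{2}{5} + \frac{C}{5}$ ($w{\left(C \right)} = \frac{2 + C}{5} = \frac{2}{5} + \frac{C}{5}$)
$W{\left(u,H \right)} = \frac{3 + u}{H}$
$\left(\left(W{\left(w{\left(-1 \right)},4 \right)} + 76\right) + 67\right)^{2} = \left(\left(\frac{3 + \left(\frac{2}{5} + \frac{1}{5} \left(-1\right)\right)}{4} + 76\right) + 67\right)^{2} = \left(\left(\frac{3 + \left(\frac{2}{5} - \frac{1}{5}\right)}{4} + 76\right) + 67\right)^{2} = \left(\left(\frac{3 + \frac{1}{5}}{4} + 76\right) + 67\right)^{2} = \left(\left(\frac{1}{4} \cdot \frac{16}{5} + 76\right) + 67\right)^{2} = \left(\left(\frac{4}{5} + 76\right) + 67\right)^{2} = \left(\frac{384}{5} + 67\right)^{2} = \left(\frac{719}{5}\right)^{2} = \frac{516961}{25}$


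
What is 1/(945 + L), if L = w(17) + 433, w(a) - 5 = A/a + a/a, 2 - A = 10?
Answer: 17/23520 ≈ 0.00072279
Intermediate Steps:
A = -8 (A = 2 - 1*10 = 2 - 10 = -8)
w(a) = 6 - 8/a (w(a) = 5 + (-8/a + a/a) = 5 + (-8/a + 1) = 5 + (1 - 8/a) = 6 - 8/a)
L = 7455/17 (L = (6 - 8/17) + 433 = 94/17 + 433 = 7455/17 ≈ 438.53)
1/(945 + L) = 1/(945 + 7455/17) = 1/(23520/17) = 17/23520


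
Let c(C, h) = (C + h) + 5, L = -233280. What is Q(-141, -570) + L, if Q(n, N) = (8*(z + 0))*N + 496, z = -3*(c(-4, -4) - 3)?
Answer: -314864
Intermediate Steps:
c(C, h) = 5 + C + h
z = 18 (z = -3*((5 - 4 - 4) - 3) = -3*(-3 - 3) = -3*(-6) = 18)
Q(n, N) = 496 + 144*N (Q(n, N) = (8*(18 + 0))*N + 496 = (8*18)*N + 496 = 144*N + 496 = 496 + 144*N)
Q(-141, -570) + L = (496 + 144*(-570)) - 233280 = (496 - 82080) - 233280 = -81584 - 233280 = -314864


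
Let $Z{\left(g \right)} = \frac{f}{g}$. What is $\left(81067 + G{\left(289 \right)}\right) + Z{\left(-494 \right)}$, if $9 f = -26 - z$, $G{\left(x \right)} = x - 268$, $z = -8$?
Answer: $\frac{20028737}{247} \approx 81088.0$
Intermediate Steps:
$G{\left(x \right)} = -268 + x$ ($G{\left(x \right)} = x - 268 = -268 + x$)
$f = -2$ ($f = \frac{-26 - -8}{9} = \frac{-26 + 8}{9} = \frac{1}{9} \left(-18\right) = -2$)
$Z{\left(g \right)} = - \frac{2}{g}$
$\left(81067 + G{\left(289 \right)}\right) + Z{\left(-494 \right)} = \left(81067 + \left(-268 + 289\right)\right) - \frac{2}{-494} = \left(81067 + 21\right) - - \frac{1}{247} = 81088 + \frac{1}{247} = \frac{20028737}{247}$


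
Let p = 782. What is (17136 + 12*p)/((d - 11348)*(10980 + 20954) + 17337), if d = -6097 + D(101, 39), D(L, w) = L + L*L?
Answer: -1768/15205815 ≈ -0.00011627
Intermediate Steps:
D(L, w) = L + L²
d = 4205 (d = -6097 + 101*(1 + 101) = -6097 + 101*102 = -6097 + 10302 = 4205)
(17136 + 12*p)/((d - 11348)*(10980 + 20954) + 17337) = (17136 + 12*782)/((4205 - 11348)*(10980 + 20954) + 17337) = (17136 + 9384)/(-7143*31934 + 17337) = 26520/(-228104562 + 17337) = 26520/(-228087225) = 26520*(-1/228087225) = -1768/15205815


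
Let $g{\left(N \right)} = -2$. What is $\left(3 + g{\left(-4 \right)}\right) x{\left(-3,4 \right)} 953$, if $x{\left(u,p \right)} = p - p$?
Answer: $0$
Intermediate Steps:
$x{\left(u,p \right)} = 0$
$\left(3 + g{\left(-4 \right)}\right) x{\left(-3,4 \right)} 953 = \left(3 - 2\right) 0 \cdot 953 = 1 \cdot 0 \cdot 953 = 0 \cdot 953 = 0$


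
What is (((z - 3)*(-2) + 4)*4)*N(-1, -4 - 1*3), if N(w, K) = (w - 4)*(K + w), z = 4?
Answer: 320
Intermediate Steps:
N(w, K) = (-4 + w)*(K + w)
(((z - 3)*(-2) + 4)*4)*N(-1, -4 - 1*3) = (((4 - 3)*(-2) + 4)*4)*((-1)² - 4*(-4 - 1*3) - 4*(-1) + (-4 - 1*3)*(-1)) = ((1*(-2) + 4)*4)*(1 - 4*(-4 - 3) + 4 + (-4 - 3)*(-1)) = ((-2 + 4)*4)*(1 - 4*(-7) + 4 - 7*(-1)) = (2*4)*(1 + 28 + 4 + 7) = 8*40 = 320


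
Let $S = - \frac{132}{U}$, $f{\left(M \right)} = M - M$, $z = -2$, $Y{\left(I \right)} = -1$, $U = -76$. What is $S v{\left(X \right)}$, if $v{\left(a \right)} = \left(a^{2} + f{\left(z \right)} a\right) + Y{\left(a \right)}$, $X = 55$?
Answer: $\frac{99792}{19} \approx 5252.2$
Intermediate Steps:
$f{\left(M \right)} = 0$
$S = \frac{33}{19}$ ($S = - \frac{132}{-76} = \left(-132\right) \left(- \frac{1}{76}\right) = \frac{33}{19} \approx 1.7368$)
$v{\left(a \right)} = -1 + a^{2}$ ($v{\left(a \right)} = \left(a^{2} + 0 a\right) - 1 = \left(a^{2} + 0\right) - 1 = a^{2} - 1 = -1 + a^{2}$)
$S v{\left(X \right)} = \frac{33 \left(-1 + 55^{2}\right)}{19} = \frac{33 \left(-1 + 3025\right)}{19} = \frac{33}{19} \cdot 3024 = \frac{99792}{19}$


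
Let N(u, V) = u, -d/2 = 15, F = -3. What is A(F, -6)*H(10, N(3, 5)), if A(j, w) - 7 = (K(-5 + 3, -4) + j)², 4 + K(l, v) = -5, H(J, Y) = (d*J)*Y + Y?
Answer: -135447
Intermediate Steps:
d = -30 (d = -2*15 = -30)
H(J, Y) = Y - 30*J*Y (H(J, Y) = (-30*J)*Y + Y = -30*J*Y + Y = Y - 30*J*Y)
K(l, v) = -9 (K(l, v) = -4 - 5 = -9)
A(j, w) = 7 + (-9 + j)²
A(F, -6)*H(10, N(3, 5)) = (7 + (-9 - 3)²)*(3*(1 - 30*10)) = (7 + (-12)²)*(3*(1 - 300)) = (7 + 144)*(3*(-299)) = 151*(-897) = -135447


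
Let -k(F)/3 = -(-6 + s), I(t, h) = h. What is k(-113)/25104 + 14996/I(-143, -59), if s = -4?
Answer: -62743559/246856 ≈ -254.17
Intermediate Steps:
k(F) = -30 (k(F) = -(-3)*(-6 - 4) = -(-3)*(-10) = -3*10 = -30)
k(-113)/25104 + 14996/I(-143, -59) = -30/25104 + 14996/(-59) = -30*1/25104 + 14996*(-1/59) = -5/4184 - 14996/59 = -62743559/246856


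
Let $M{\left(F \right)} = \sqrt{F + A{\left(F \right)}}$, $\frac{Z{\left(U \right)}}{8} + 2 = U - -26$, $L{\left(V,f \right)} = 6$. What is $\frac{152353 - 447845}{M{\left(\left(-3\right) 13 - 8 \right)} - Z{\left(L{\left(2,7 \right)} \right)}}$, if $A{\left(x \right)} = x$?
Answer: $\frac{35459040}{28847} + \frac{147746 i \sqrt{94}}{28847} \approx 1229.2 + 49.657 i$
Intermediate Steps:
$Z{\left(U \right)} = 192 + 8 U$ ($Z{\left(U \right)} = -16 + 8 \left(U - -26\right) = -16 + 8 \left(U + 26\right) = -16 + 8 \left(26 + U\right) = -16 + \left(208 + 8 U\right) = 192 + 8 U$)
$M{\left(F \right)} = \sqrt{2} \sqrt{F}$ ($M{\left(F \right)} = \sqrt{F + F} = \sqrt{2 F} = \sqrt{2} \sqrt{F}$)
$\frac{152353 - 447845}{M{\left(\left(-3\right) 13 - 8 \right)} - Z{\left(L{\left(2,7 \right)} \right)}} = \frac{152353 - 447845}{\sqrt{2} \sqrt{\left(-3\right) 13 - 8} - \left(192 + 8 \cdot 6\right)} = - \frac{295492}{\sqrt{2} \sqrt{-39 - 8} - \left(192 + 48\right)} = - \frac{295492}{\sqrt{2} \sqrt{-47} - 240} = - \frac{295492}{\sqrt{2} i \sqrt{47} - 240} = - \frac{295492}{i \sqrt{94} - 240} = - \frac{295492}{-240 + i \sqrt{94}}$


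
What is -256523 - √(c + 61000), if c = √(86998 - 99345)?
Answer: -256523 - √(61000 + I*√12347) ≈ -2.5677e+5 - 0.22495*I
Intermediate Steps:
c = I*√12347 (c = √(-12347) = I*√12347 ≈ 111.12*I)
-256523 - √(c + 61000) = -256523 - √(I*√12347 + 61000) = -256523 - √(61000 + I*√12347)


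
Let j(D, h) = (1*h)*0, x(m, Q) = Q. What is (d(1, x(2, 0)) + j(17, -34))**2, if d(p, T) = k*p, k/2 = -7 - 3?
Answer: 400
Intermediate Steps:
k = -20 (k = 2*(-7 - 3) = 2*(-10) = -20)
j(D, h) = 0 (j(D, h) = h*0 = 0)
d(p, T) = -20*p
(d(1, x(2, 0)) + j(17, -34))**2 = (-20*1 + 0)**2 = (-20 + 0)**2 = (-20)**2 = 400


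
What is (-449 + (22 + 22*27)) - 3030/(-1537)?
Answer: 259709/1537 ≈ 168.97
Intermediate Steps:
(-449 + (22 + 22*27)) - 3030/(-1537) = (-449 + (22 + 594)) - 3030*(-1/1537) = (-449 + 616) + 3030/1537 = 167 + 3030/1537 = 259709/1537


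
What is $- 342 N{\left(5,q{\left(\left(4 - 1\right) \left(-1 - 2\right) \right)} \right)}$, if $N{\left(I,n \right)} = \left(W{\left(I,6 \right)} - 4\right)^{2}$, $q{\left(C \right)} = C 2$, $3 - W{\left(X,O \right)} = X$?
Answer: $-12312$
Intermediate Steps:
$W{\left(X,O \right)} = 3 - X$
$q{\left(C \right)} = 2 C$
$N{\left(I,n \right)} = \left(-1 - I\right)^{2}$ ($N{\left(I,n \right)} = \left(\left(3 - I\right) - 4\right)^{2} = \left(-1 - I\right)^{2}$)
$- 342 N{\left(5,q{\left(\left(4 - 1\right) \left(-1 - 2\right) \right)} \right)} = - 342 \left(1 + 5\right)^{2} = - 342 \cdot 6^{2} = \left(-342\right) 36 = -12312$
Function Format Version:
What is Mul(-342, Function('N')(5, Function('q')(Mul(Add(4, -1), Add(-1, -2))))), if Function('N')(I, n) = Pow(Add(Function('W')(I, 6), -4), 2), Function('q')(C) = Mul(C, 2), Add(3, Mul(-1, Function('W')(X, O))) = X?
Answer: -12312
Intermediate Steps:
Function('W')(X, O) = Add(3, Mul(-1, X))
Function('q')(C) = Mul(2, C)
Function('N')(I, n) = Pow(Add(-1, Mul(-1, I)), 2) (Function('N')(I, n) = Pow(Add(Add(3, Mul(-1, I)), -4), 2) = Pow(Add(-1, Mul(-1, I)), 2))
Mul(-342, Function('N')(5, Function('q')(Mul(Add(4, -1), Add(-1, -2))))) = Mul(-342, Pow(Add(1, 5), 2)) = Mul(-342, Pow(6, 2)) = Mul(-342, 36) = -12312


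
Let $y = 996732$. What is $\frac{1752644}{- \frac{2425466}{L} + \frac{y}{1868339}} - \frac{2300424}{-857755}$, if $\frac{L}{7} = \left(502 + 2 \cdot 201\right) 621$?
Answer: $- \frac{501704483767487550263784}{23968284667478695} \approx -2.0932 \cdot 10^{7}$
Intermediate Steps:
$L = 3929688$ ($L = 7 \left(502 + 2 \cdot 201\right) 621 = 7 \left(502 + 402\right) 621 = 7 \cdot 904 \cdot 621 = 7 \cdot 561384 = 3929688$)
$\frac{1752644}{- \frac{2425466}{L} + \frac{y}{1868339}} - \frac{2300424}{-857755} = \frac{1752644}{- \frac{2425466}{3929688} + \frac{996732}{1868339}} - \frac{2300424}{-857755} = \frac{1752644}{\left(-2425466\right) \frac{1}{3929688} + 996732 \cdot \frac{1}{1868339}} - - \frac{2300424}{857755} = \frac{1752644}{- \frac{1212733}{1964844} + \frac{90612}{169849}} + \frac{2300424}{857755} = \frac{1752644}{- \frac{27943042789}{333726788556}} + \frac{2300424}{857755} = 1752644 \left(- \frac{333726788556}{27943042789}\right) + \frac{2300424}{857755} = - \frac{584904253601942064}{27943042789} + \frac{2300424}{857755} = - \frac{501704483767487550263784}{23968284667478695}$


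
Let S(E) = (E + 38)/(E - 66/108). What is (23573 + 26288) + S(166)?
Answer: 148439869/2977 ≈ 49862.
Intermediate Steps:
S(E) = (38 + E)/(-11/18 + E) (S(E) = (38 + E)/(E - 66*1/108) = (38 + E)/(E - 11/18) = (38 + E)/(-11/18 + E))
(23573 + 26288) + S(166) = (23573 + 26288) + 18*(38 + 166)/(-11 + 18*166) = 49861 + 18*204/(-11 + 2988) = 49861 + 18*204/2977 = 49861 + 18*(1/2977)*204 = 49861 + 3672/2977 = 148439869/2977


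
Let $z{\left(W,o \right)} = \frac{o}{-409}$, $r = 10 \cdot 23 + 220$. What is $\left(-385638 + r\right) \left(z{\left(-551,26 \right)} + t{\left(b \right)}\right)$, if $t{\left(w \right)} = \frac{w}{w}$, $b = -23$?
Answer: $- \frac{147527004}{409} \approx -3.607 \cdot 10^{5}$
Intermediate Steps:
$r = 450$ ($r = 230 + 220 = 450$)
$t{\left(w \right)} = 1$
$z{\left(W,o \right)} = - \frac{o}{409}$ ($z{\left(W,o \right)} = o \left(- \frac{1}{409}\right) = - \frac{o}{409}$)
$\left(-385638 + r\right) \left(z{\left(-551,26 \right)} + t{\left(b \right)}\right) = \left(-385638 + 450\right) \left(\left(- \frac{1}{409}\right) 26 + 1\right) = - 385188 \left(- \frac{26}{409} + 1\right) = \left(-385188\right) \frac{383}{409} = - \frac{147527004}{409}$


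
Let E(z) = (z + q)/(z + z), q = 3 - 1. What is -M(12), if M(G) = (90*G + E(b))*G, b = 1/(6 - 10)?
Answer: -12918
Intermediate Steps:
q = 2
b = -¼ (b = 1/(-4) = -¼ ≈ -0.25000)
E(z) = (2 + z)/(2*z) (E(z) = (z + 2)/(z + z) = (2 + z)/((2*z)) = (2 + z)*(1/(2*z)) = (2 + z)/(2*z))
M(G) = G*(-7/2 + 90*G) (M(G) = (90*G + (2 - ¼)/(2*(-¼)))*G = (90*G + (½)*(-4)*(7/4))*G = (90*G - 7/2)*G = (-7/2 + 90*G)*G = G*(-7/2 + 90*G))
-M(12) = -12*(-7 + 180*12)/2 = -12*(-7 + 2160)/2 = -12*2153/2 = -1*12918 = -12918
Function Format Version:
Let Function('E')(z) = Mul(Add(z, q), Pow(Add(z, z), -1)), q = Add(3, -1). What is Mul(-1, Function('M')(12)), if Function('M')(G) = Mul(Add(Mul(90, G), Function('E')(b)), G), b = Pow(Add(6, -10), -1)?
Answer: -12918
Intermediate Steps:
q = 2
b = Rational(-1, 4) (b = Pow(-4, -1) = Rational(-1, 4) ≈ -0.25000)
Function('E')(z) = Mul(Rational(1, 2), Pow(z, -1), Add(2, z)) (Function('E')(z) = Mul(Add(z, 2), Pow(Add(z, z), -1)) = Mul(Add(2, z), Pow(Mul(2, z), -1)) = Mul(Add(2, z), Mul(Rational(1, 2), Pow(z, -1))) = Mul(Rational(1, 2), Pow(z, -1), Add(2, z)))
Function('M')(G) = Mul(G, Add(Rational(-7, 2), Mul(90, G))) (Function('M')(G) = Mul(Add(Mul(90, G), Mul(Rational(1, 2), Pow(Rational(-1, 4), -1), Add(2, Rational(-1, 4)))), G) = Mul(Add(Mul(90, G), Mul(Rational(1, 2), -4, Rational(7, 4))), G) = Mul(Add(Mul(90, G), Rational(-7, 2)), G) = Mul(Add(Rational(-7, 2), Mul(90, G)), G) = Mul(G, Add(Rational(-7, 2), Mul(90, G))))
Mul(-1, Function('M')(12)) = Mul(-1, Mul(Rational(1, 2), 12, Add(-7, Mul(180, 12)))) = Mul(-1, Mul(Rational(1, 2), 12, Add(-7, 2160))) = Mul(-1, Mul(Rational(1, 2), 12, 2153)) = Mul(-1, 12918) = -12918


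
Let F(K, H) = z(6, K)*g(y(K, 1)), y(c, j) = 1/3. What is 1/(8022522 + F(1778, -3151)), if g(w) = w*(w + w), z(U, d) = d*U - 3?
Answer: 1/8024892 ≈ 1.2461e-7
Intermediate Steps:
y(c, j) = ⅓
z(U, d) = -3 + U*d (z(U, d) = U*d - 3 = -3 + U*d)
g(w) = 2*w² (g(w) = w*(2*w) = 2*w²)
F(K, H) = -⅔ + 4*K/3 (F(K, H) = (-3 + 6*K)*(2*(⅓)²) = (-3 + 6*K)*(2*(⅑)) = (-3 + 6*K)*(2/9) = -⅔ + 4*K/3)
1/(8022522 + F(1778, -3151)) = 1/(8022522 + (-⅔ + (4/3)*1778)) = 1/(8022522 + (-⅔ + 7112/3)) = 1/(8022522 + 2370) = 1/8024892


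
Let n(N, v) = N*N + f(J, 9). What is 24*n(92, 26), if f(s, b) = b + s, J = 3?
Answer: 203424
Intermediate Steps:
n(N, v) = 12 + N**2 (n(N, v) = N*N + (9 + 3) = N**2 + 12 = 12 + N**2)
24*n(92, 26) = 24*(12 + 92**2) = 24*(12 + 8464) = 24*8476 = 203424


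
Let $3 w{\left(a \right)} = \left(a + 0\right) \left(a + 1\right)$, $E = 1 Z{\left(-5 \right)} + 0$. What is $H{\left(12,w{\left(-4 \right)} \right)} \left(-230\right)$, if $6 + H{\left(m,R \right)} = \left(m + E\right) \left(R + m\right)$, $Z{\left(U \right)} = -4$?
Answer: $-28060$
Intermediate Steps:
$E = -4$ ($E = 1 \left(-4\right) + 0 = -4 + 0 = -4$)
$w{\left(a \right)} = \frac{a \left(1 + a\right)}{3}$ ($w{\left(a \right)} = \frac{\left(a + 0\right) \left(a + 1\right)}{3} = \frac{a \left(1 + a\right)}{3}$)
$H{\left(m,R \right)} = -6 + \left(-4 + m\right) \left(R + m\right)$ ($H{\left(m,R \right)} = -6 + \left(m - 4\right) \left(R + m\right) = -6 + \left(-4 + m\right) \left(R + m\right)$)
$H{\left(12,w{\left(-4 \right)} \right)} \left(-230\right) = \left(-6 + 12^{2} - 4 \cdot \frac{1}{3} \left(-4\right) \left(1 - 4\right) - 48 + \frac{1}{3} \left(-4\right) \left(1 - 4\right) 12\right) \left(-230\right) = \left(-6 + 144 - 4 \cdot \frac{1}{3} \left(-4\right) \left(-3\right) - 48 + \frac{1}{3} \left(-4\right) \left(-3\right) 12\right) \left(-230\right) = \left(-6 + 144 - 16 - 48 + 4 \cdot 12\right) \left(-230\right) = \left(-6 + 144 - 16 - 48 + 48\right) \left(-230\right) = 122 \left(-230\right) = -28060$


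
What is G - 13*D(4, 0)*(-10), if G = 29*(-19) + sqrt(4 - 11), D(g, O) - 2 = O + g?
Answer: 229 + I*sqrt(7) ≈ 229.0 + 2.6458*I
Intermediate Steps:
D(g, O) = 2 + O + g (D(g, O) = 2 + (O + g) = 2 + O + g)
G = -551 + I*sqrt(7) (G = -551 + sqrt(-7) = -551 + I*sqrt(7) ≈ -551.0 + 2.6458*I)
G - 13*D(4, 0)*(-10) = (-551 + I*sqrt(7)) - 13*(2 + 0 + 4)*(-10) = (-551 + I*sqrt(7)) - 13*6*(-10) = (-551 + I*sqrt(7)) - 78*(-10) = (-551 + I*sqrt(7)) - 1*(-780) = (-551 + I*sqrt(7)) + 780 = 229 + I*sqrt(7)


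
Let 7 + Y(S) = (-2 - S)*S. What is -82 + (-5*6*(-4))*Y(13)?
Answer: -24322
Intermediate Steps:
Y(S) = -7 + S*(-2 - S) (Y(S) = -7 + (-2 - S)*S = -7 + S*(-2 - S))
-82 + (-5*6*(-4))*Y(13) = -82 + (-5*6*(-4))*(-7 - 1*13² - 2*13) = -82 + (-30*(-4))*(-7 - 1*169 - 26) = -82 + 120*(-7 - 169 - 26) = -82 + 120*(-202) = -82 - 24240 = -24322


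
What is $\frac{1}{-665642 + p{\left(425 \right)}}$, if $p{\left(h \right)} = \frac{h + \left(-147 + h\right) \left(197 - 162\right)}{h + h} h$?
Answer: $- \frac{2}{1321129} \approx -1.5139 \cdot 10^{-6}$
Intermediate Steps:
$p{\left(h \right)} = - \frac{5145}{2} + 18 h$ ($p{\left(h \right)} = \frac{h + \left(-147 + h\right) 35}{2 h} h = \left(h + \left(-5145 + 35 h\right)\right) \frac{1}{2 h} h = \left(-5145 + 36 h\right) \frac{1}{2 h} h = \frac{-5145 + 36 h}{2 h} h = - \frac{5145}{2} + 18 h$)
$\frac{1}{-665642 + p{\left(425 \right)}} = \frac{1}{-665642 + \left(- \frac{5145}{2} + 18 \cdot 425\right)} = \frac{1}{-665642 + \left(- \frac{5145}{2} + 7650\right)} = \frac{1}{-665642 + \frac{10155}{2}} = \frac{1}{- \frac{1321129}{2}} = - \frac{2}{1321129}$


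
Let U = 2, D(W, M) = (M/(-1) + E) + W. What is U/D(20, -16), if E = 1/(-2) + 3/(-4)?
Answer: 8/139 ≈ 0.057554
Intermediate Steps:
E = -5/4 (E = 1*(-½) + 3*(-¼) = -½ - ¾ = -5/4 ≈ -1.2500)
D(W, M) = -5/4 + W - M (D(W, M) = (M/(-1) - 5/4) + W = (M*(-1) - 5/4) + W = (-M - 5/4) + W = (-5/4 - M) + W = -5/4 + W - M)
U/D(20, -16) = 2/(-5/4 + 20 - 1*(-16)) = 2/(-5/4 + 20 + 16) = 2/(139/4) = 2*(4/139) = 8/139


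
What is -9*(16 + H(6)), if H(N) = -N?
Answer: -90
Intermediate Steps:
-9*(16 + H(6)) = -9*(16 - 1*6) = -9*(16 - 6) = -9*10 = -90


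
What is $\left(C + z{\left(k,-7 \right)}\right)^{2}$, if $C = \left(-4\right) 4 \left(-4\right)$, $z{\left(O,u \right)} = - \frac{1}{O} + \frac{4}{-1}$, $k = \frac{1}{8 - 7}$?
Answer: $3481$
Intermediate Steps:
$k = 1$ ($k = 1^{-1} = 1$)
$z{\left(O,u \right)} = -4 - \frac{1}{O}$ ($z{\left(O,u \right)} = - \frac{1}{O} + 4 \left(-1\right) = - \frac{1}{O} - 4 = -4 - \frac{1}{O}$)
$C = 64$ ($C = \left(-16\right) \left(-4\right) = 64$)
$\left(C + z{\left(k,-7 \right)}\right)^{2} = \left(64 - 5\right)^{2} = 59^{2} = 3481$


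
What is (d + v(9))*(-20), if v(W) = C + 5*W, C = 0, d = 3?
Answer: -960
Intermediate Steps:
v(W) = 5*W (v(W) = 0 + 5*W = 5*W)
(d + v(9))*(-20) = (3 + 5*9)*(-20) = (3 + 45)*(-20) = 48*(-20) = -960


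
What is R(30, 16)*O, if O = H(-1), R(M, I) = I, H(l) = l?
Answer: -16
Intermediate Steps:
O = -1
R(30, 16)*O = 16*(-1) = -16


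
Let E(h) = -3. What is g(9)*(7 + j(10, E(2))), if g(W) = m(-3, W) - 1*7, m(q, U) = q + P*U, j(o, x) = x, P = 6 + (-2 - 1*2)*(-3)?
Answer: 608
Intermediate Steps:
P = 18 (P = 6 + (-2 - 2)*(-3) = 6 - 4*(-3) = 6 + 12 = 18)
m(q, U) = q + 18*U
g(W) = -10 + 18*W (g(W) = (-3 + 18*W) - 1*7 = (-3 + 18*W) - 7 = -10 + 18*W)
g(9)*(7 + j(10, E(2))) = (-10 + 18*9)*(7 - 3) = (-10 + 162)*4 = 152*4 = 608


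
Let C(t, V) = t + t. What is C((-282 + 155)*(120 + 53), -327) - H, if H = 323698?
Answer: -367640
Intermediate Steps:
C(t, V) = 2*t
C((-282 + 155)*(120 + 53), -327) - H = 2*((-282 + 155)*(120 + 53)) - 1*323698 = 2*(-127*173) - 323698 = 2*(-21971) - 323698 = -43942 - 323698 = -367640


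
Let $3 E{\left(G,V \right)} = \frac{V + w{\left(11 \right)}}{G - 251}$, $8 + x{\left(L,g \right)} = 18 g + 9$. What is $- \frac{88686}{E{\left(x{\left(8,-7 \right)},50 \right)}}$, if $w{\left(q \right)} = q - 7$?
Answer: $1852552$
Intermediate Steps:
$x{\left(L,g \right)} = 1 + 18 g$ ($x{\left(L,g \right)} = -8 + \left(18 g + 9\right) = -8 + \left(9 + 18 g\right) = 1 + 18 g$)
$w{\left(q \right)} = -7 + q$ ($w{\left(q \right)} = q - 7 = -7 + q$)
$E{\left(G,V \right)} = \frac{4 + V}{3 \left(-251 + G\right)}$ ($E{\left(G,V \right)} = \frac{\left(V + \left(-7 + 11\right)\right) \frac{1}{G - 251}}{3} = \frac{\left(V + 4\right) \frac{1}{-251 + G}}{3} = \frac{\left(4 + V\right) \frac{1}{-251 + G}}{3} = \frac{\frac{1}{-251 + G} \left(4 + V\right)}{3} = \frac{4 + V}{3 \left(-251 + G\right)}$)
$- \frac{88686}{E{\left(x{\left(8,-7 \right)},50 \right)}} = - \frac{88686}{\frac{1}{3} \frac{1}{-251 + \left(1 + 18 \left(-7\right)\right)} \left(4 + 50\right)} = - \frac{88686}{\frac{1}{3} \frac{1}{-251 + \left(1 - 126\right)} 54} = - \frac{88686}{\frac{1}{3} \frac{1}{-251 - 125} \cdot 54} = - \frac{88686}{\frac{1}{3} \frac{1}{-376} \cdot 54} = - \frac{88686}{\frac{1}{3} \left(- \frac{1}{376}\right) 54} = - \frac{88686}{- \frac{9}{188}} = \left(-88686\right) \left(- \frac{188}{9}\right) = 1852552$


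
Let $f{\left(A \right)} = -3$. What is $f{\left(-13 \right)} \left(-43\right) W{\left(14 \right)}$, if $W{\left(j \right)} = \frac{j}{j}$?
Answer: $129$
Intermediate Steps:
$W{\left(j \right)} = 1$
$f{\left(-13 \right)} \left(-43\right) W{\left(14 \right)} = \left(-3\right) \left(-43\right) 1 = 129 \cdot 1 = 129$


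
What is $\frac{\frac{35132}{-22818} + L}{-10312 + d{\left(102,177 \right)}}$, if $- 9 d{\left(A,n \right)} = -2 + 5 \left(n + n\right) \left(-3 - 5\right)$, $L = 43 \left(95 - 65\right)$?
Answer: $- \frac{22050066}{149545369} \approx -0.14745$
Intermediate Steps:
$L = 1290$ ($L = 43 \cdot 30 = 1290$)
$d{\left(A,n \right)} = \frac{2}{9} + \frac{80 n}{9}$ ($d{\left(A,n \right)} = - \frac{-2 + 5 \left(n + n\right) \left(-3 - 5\right)}{9} = - \frac{-2 + 5 \cdot 2 n \left(-8\right)}{9} = - \frac{-2 + 5 \left(- 16 n\right)}{9} = - \frac{-2 - 80 n}{9} = \frac{2}{9} + \frac{80 n}{9}$)
$\frac{\frac{35132}{-22818} + L}{-10312 + d{\left(102,177 \right)}} = \frac{\frac{35132}{-22818} + 1290}{-10312 + \left(\frac{2}{9} + \frac{80}{9} \cdot 177\right)} = \frac{35132 \left(- \frac{1}{22818}\right) + 1290}{-10312 + \left(\frac{2}{9} + \frac{4720}{3}\right)} = \frac{- \frac{17566}{11409} + 1290}{-10312 + \frac{14162}{9}} = \frac{14700044}{11409 \left(- \frac{78646}{9}\right)} = \frac{14700044}{11409} \left(- \frac{9}{78646}\right) = - \frac{22050066}{149545369}$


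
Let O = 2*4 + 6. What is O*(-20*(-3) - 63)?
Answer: -42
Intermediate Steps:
O = 14 (O = 8 + 6 = 14)
O*(-20*(-3) - 63) = 14*(-20*(-3) - 63) = 14*(60 - 63) = 14*(-3) = -42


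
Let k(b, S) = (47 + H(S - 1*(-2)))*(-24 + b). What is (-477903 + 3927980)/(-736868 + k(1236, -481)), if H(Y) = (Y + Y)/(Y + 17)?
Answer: -265655929/52159092 ≈ -5.0932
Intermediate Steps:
H(Y) = 2*Y/(17 + Y) (H(Y) = (2*Y)/(17 + Y) = 2*Y/(17 + Y))
k(b, S) = (-24 + b)*(47 + 2*(2 + S)/(19 + S)) (k(b, S) = (47 + 2*(S - 1*(-2))/(17 + (S - 1*(-2))))*(-24 + b) = (47 + 2*(S + 2)/(17 + (S + 2)))*(-24 + b) = (47 + 2*(2 + S)/(17 + (2 + S)))*(-24 + b) = (47 + 2*(2 + S)/(19 + S))*(-24 + b) = (-24 + b)*(47 + 2*(2 + S)/(19 + S)))
(-477903 + 3927980)/(-736868 + k(1236, -481)) = (-477903 + 3927980)/(-736868 + (-21528 - 1176*(-481) + 897*1236 + 49*(-481)*1236)/(19 - 481)) = 3450077/(-736868 + (-21528 + 565656 + 1108692 - 29131284)/(-462)) = 3450077/(-736868 - 1/462*(-27478464)) = 3450077/(-736868 + 4579744/77) = 3450077/(-52159092/77) = 3450077*(-77/52159092) = -265655929/52159092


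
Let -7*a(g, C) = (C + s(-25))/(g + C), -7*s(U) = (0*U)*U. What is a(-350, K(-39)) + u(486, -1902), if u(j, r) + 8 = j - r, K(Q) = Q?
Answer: 6480701/2723 ≈ 2380.0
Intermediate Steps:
s(U) = 0 (s(U) = -0*U*U/7 = -0*U = -1/7*0 = 0)
a(g, C) = -C/(7*(C + g)) (a(g, C) = -(C + 0)/(7*(g + C)) = -C/(7*(C + g)))
u(j, r) = -8 + j - r (u(j, r) = -8 + (j - r) = -8 + j - r)
a(-350, K(-39)) + u(486, -1902) = -1*(-39)/(7*(-39) + 7*(-350)) + (-8 + 486 - 1*(-1902)) = -1*(-39)/(-273 - 2450) + (-8 + 486 + 1902) = -1*(-39)/(-2723) + 2380 = -1*(-39)*(-1/2723) + 2380 = -39/2723 + 2380 = 6480701/2723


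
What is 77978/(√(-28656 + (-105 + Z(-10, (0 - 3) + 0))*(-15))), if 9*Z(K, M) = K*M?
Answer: -77978*I*√27131/27131 ≈ -473.41*I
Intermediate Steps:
Z(K, M) = K*M/9 (Z(K, M) = (K*M)/9 = K*M/9)
77978/(√(-28656 + (-105 + Z(-10, (0 - 3) + 0))*(-15))) = 77978/(√(-28656 + (-105 + (⅑)*(-10)*((0 - 3) + 0))*(-15))) = 77978/(√(-28656 + (-105 + (⅑)*(-10)*(-3 + 0))*(-15))) = 77978/(√(-28656 + (-105 + (⅑)*(-10)*(-3))*(-15))) = 77978/(√(-28656 + (-105 + 10/3)*(-15))) = 77978/(√(-28656 - 305/3*(-15))) = 77978/(√(-28656 + 1525)) = 77978/(√(-27131)) = 77978/((I*√27131)) = 77978*(-I*√27131/27131) = -77978*I*√27131/27131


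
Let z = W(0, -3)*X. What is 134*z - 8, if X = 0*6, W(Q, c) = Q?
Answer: -8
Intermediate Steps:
X = 0
z = 0 (z = 0*0 = 0)
134*z - 8 = 134*0 - 8 = 0 - 8 = -8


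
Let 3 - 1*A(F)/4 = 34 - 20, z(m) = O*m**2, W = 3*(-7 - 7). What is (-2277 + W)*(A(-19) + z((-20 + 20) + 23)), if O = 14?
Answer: -17072478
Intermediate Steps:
W = -42 (W = 3*(-14) = -42)
z(m) = 14*m**2
A(F) = -44 (A(F) = 12 - 4*(34 - 20) = 12 - 4*14 = 12 - 56 = -44)
(-2277 + W)*(A(-19) + z((-20 + 20) + 23)) = (-2277 - 42)*(-44 + 14*((-20 + 20) + 23)**2) = -2319*(-44 + 14*(0 + 23)**2) = -2319*(-44 + 14*23**2) = -2319*(-44 + 14*529) = -2319*(-44 + 7406) = -2319*7362 = -17072478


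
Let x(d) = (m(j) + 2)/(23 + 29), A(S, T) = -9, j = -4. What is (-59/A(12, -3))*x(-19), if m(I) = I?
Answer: -59/234 ≈ -0.25214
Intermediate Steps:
x(d) = -1/26 (x(d) = (-4 + 2)/(23 + 29) = -2/52 = -2*1/52 = -1/26)
(-59/A(12, -3))*x(-19) = -59/(-9)*(-1/26) = -59*(-1/9)*(-1/26) = (59/9)*(-1/26) = -59/234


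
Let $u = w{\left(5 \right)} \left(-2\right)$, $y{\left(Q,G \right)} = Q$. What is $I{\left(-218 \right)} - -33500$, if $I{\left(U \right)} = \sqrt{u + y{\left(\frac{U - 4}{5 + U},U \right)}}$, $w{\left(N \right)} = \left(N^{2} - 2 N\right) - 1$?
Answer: $33500 + \frac{i \sqrt{135894}}{71} \approx 33500.0 + 5.1921 i$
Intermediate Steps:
$w{\left(N \right)} = -1 + N^{2} - 2 N$
$u = -28$ ($u = \left(-1 + 5^{2} - 10\right) \left(-2\right) = \left(-1 + 25 - 10\right) \left(-2\right) = 14 \left(-2\right) = -28$)
$I{\left(U \right)} = \sqrt{-28 + \frac{-4 + U}{5 + U}}$ ($I{\left(U \right)} = \sqrt{-28 + \frac{U - 4}{5 + U}} = \sqrt{-28 + \frac{-4 + U}{5 + U}}$)
$I{\left(-218 \right)} - -33500 = 3 \sqrt{\frac{-16 - -654}{5 - 218}} - -33500 = 3 \sqrt{\frac{-16 + 654}{-213}} + 33500 = 3 \sqrt{\left(- \frac{1}{213}\right) 638} + 33500 = 3 \sqrt{- \frac{638}{213}} + 33500 = 3 \frac{i \sqrt{135894}}{213} + 33500 = \frac{i \sqrt{135894}}{71} + 33500 = 33500 + \frac{i \sqrt{135894}}{71}$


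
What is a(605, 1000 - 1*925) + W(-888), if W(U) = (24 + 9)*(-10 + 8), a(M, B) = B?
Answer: 9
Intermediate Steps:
W(U) = -66 (W(U) = 33*(-2) = -66)
a(605, 1000 - 1*925) + W(-888) = (1000 - 1*925) - 66 = (1000 - 925) - 66 = 75 - 66 = 9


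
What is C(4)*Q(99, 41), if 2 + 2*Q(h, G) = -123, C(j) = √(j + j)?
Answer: -125*√2 ≈ -176.78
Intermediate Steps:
C(j) = √2*√j (C(j) = √(2*j) = √2*√j)
Q(h, G) = -125/2 (Q(h, G) = -1 + (½)*(-123) = -1 - 123/2 = -125/2)
C(4)*Q(99, 41) = (√2*√4)*(-125/2) = (√2*2)*(-125/2) = (2*√2)*(-125/2) = -125*√2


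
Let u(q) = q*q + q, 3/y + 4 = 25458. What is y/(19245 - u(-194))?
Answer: -3/463186438 ≈ -6.4769e-9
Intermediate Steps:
y = 3/25454 (y = 3/(-4 + 25458) = 3/25454 ≈ 0.00011786)
u(q) = q + q² (u(q) = q² + q = q + q²)
y/(19245 - u(-194)) = 3/(25454*(19245 - (-194)*(1 - 194))) = 3/(25454*(19245 - (-194)*(-193))) = 3/(25454*(19245 - 1*37442)) = 3/(25454*(19245 - 37442)) = (3/25454)/(-18197) = (3/25454)*(-1/18197) = -3/463186438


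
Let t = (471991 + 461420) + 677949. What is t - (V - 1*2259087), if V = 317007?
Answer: 3553440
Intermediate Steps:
t = 1611360 (t = 933411 + 677949 = 1611360)
t - (V - 1*2259087) = 1611360 - (317007 - 1*2259087) = 1611360 - (317007 - 2259087) = 1611360 - 1*(-1942080) = 1611360 + 1942080 = 3553440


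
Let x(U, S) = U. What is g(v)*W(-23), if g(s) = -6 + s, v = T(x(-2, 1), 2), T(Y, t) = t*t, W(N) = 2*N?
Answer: 92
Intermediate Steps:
T(Y, t) = t²
v = 4 (v = 2² = 4)
g(v)*W(-23) = (-6 + 4)*(2*(-23)) = -2*(-46) = 92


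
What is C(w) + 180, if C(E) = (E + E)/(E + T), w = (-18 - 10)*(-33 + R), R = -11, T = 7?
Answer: 32212/177 ≈ 181.99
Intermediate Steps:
w = 1232 (w = (-18 - 10)*(-33 - 11) = -28*(-44) = 1232)
C(E) = 2*E/(7 + E) (C(E) = (E + E)/(E + 7) = (2*E)/(7 + E) = 2*E/(7 + E))
C(w) + 180 = 2*1232/(7 + 1232) + 180 = 2*1232/1239 + 180 = 2*1232*(1/1239) + 180 = 352/177 + 180 = 32212/177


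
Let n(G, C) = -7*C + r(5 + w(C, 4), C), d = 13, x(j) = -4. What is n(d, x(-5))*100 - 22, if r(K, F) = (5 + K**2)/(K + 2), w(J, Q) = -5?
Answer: 3028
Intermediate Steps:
r(K, F) = (5 + K**2)/(2 + K)
n(G, C) = 5/2 - 7*C (n(G, C) = -7*C + (5 + (5 - 5)**2)/(2 + (5 - 5)) = -7*C + (5 + 0**2)/(2 + 0) = -7*C + (5 + 0)/2 = -7*C + (1/2)*5 = -7*C + 5/2 = 5/2 - 7*C)
n(d, x(-5))*100 - 22 = (5/2 - 7*(-4))*100 - 22 = (5/2 + 28)*100 - 22 = (61/2)*100 - 22 = 3050 - 22 = 3028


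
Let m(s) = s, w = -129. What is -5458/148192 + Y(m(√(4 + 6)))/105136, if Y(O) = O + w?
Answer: -9264829/243442408 + √10/105136 ≈ -0.038028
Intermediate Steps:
Y(O) = -129 + O (Y(O) = O - 129 = -129 + O)
-5458/148192 + Y(m(√(4 + 6)))/105136 = -5458/148192 + (-129 + √(4 + 6))/105136 = -5458*1/148192 + (-129 + √10)*(1/105136) = -2729/74096 + (-129/105136 + √10/105136) = -9264829/243442408 + √10/105136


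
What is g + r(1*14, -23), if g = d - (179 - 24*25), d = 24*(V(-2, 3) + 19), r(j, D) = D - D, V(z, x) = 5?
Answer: 997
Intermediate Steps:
r(j, D) = 0
d = 576 (d = 24*(5 + 19) = 24*24 = 576)
g = 997 (g = 576 - (179 - 24*25) = 576 - (179 - 1*600) = 576 - (179 - 600) = 576 - 1*(-421) = 576 + 421 = 997)
g + r(1*14, -23) = 997 + 0 = 997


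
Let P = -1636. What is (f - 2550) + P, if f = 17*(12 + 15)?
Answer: -3727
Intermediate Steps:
f = 459 (f = 17*27 = 459)
(f - 2550) + P = (459 - 2550) - 1636 = -2091 - 1636 = -3727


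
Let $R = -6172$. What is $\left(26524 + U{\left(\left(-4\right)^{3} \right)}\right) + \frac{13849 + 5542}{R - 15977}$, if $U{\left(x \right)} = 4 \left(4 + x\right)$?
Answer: $\frac{582144925}{22149} \approx 26283.0$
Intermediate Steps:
$U{\left(x \right)} = 16 + 4 x$
$\left(26524 + U{\left(\left(-4\right)^{3} \right)}\right) + \frac{13849 + 5542}{R - 15977} = \left(26524 + \left(16 + 4 \left(-4\right)^{3}\right)\right) + \frac{13849 + 5542}{-6172 - 15977} = \left(26524 + \left(16 + 4 \left(-64\right)\right)\right) + \frac{19391}{-22149} = \left(26524 + \left(16 - 256\right)\right) + 19391 \left(- \frac{1}{22149}\right) = \left(26524 - 240\right) - \frac{19391}{22149} = 26284 - \frac{19391}{22149} = \frac{582144925}{22149}$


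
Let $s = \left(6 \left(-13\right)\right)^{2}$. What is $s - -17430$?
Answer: $23514$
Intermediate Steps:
$s = 6084$ ($s = \left(-78\right)^{2} = 6084$)
$s - -17430 = 6084 - -17430 = 6084 + 17430 = 23514$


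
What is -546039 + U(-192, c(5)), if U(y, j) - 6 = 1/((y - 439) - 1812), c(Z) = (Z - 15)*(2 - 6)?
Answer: -1333958620/2443 ≈ -5.4603e+5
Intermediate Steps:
c(Z) = 60 - 4*Z (c(Z) = (-15 + Z)*(-4) = 60 - 4*Z)
U(y, j) = 6 + 1/(-2251 + y) (U(y, j) = 6 + 1/((y - 439) - 1812) = 6 + 1/((-439 + y) - 1812) = 6 + 1/(-2251 + y))
-546039 + U(-192, c(5)) = -546039 + (-13505 + 6*(-192))/(-2251 - 192) = -546039 + (-13505 - 1152)/(-2443) = -546039 - 1/2443*(-14657) = -546039 + 14657/2443 = -1333958620/2443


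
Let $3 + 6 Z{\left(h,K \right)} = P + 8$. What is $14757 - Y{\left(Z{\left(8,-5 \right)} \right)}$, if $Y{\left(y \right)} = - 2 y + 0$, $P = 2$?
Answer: $\frac{44278}{3} \approx 14759.0$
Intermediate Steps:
$Z{\left(h,K \right)} = \frac{7}{6}$ ($Z{\left(h,K \right)} = - \frac{1}{2} + \frac{2 + 8}{6} = - \frac{1}{2} + \frac{1}{6} \cdot 10 = - \frac{1}{2} + \frac{5}{3} = \frac{7}{6}$)
$Y{\left(y \right)} = - 2 y$
$14757 - Y{\left(Z{\left(8,-5 \right)} \right)} = 14757 - \left(-2\right) \frac{7}{6} = 14757 - - \frac{7}{3} = 14757 + \frac{7}{3} = \frac{44278}{3}$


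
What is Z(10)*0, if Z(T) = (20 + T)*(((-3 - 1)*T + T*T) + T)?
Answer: 0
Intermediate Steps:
Z(T) = (20 + T)*(T² - 3*T) (Z(T) = (20 + T)*((-4*T + T²) + T) = (20 + T)*((T² - 4*T) + T) = (20 + T)*(T² - 3*T))
Z(10)*0 = (10*(-60 + 10² + 17*10))*0 = (10*(-60 + 100 + 170))*0 = (10*210)*0 = 2100*0 = 0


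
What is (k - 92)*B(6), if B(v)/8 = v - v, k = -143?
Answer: 0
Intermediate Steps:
B(v) = 0 (B(v) = 8*(v - v) = 8*0 = 0)
(k - 92)*B(6) = (-143 - 92)*0 = -235*0 = 0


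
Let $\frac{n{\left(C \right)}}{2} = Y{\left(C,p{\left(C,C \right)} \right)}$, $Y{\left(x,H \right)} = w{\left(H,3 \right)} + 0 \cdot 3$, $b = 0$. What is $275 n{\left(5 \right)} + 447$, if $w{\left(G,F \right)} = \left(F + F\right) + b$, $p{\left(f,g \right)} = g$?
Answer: $3747$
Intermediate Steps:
$w{\left(G,F \right)} = 2 F$ ($w{\left(G,F \right)} = \left(F + F\right) + 0 = 2 F + 0 = 2 F$)
$Y{\left(x,H \right)} = 6$ ($Y{\left(x,H \right)} = 2 \cdot 3 + 0 \cdot 3 = 6 + 0 = 6$)
$n{\left(C \right)} = 12$ ($n{\left(C \right)} = 2 \cdot 6 = 12$)
$275 n{\left(5 \right)} + 447 = 275 \cdot 12 + 447 = 3300 + 447 = 3747$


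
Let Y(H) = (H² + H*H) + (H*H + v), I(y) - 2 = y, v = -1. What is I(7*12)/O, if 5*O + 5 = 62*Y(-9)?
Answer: 430/14999 ≈ 0.028669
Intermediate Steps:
I(y) = 2 + y
Y(H) = -1 + 3*H² (Y(H) = (H² + H*H) + (H*H - 1) = (H² + H²) + (H² - 1) = 2*H² + (-1 + H²) = -1 + 3*H²)
O = 14999/5 (O = -1 + (62*(-1 + 3*(-9)²))/5 = -1 + (62*(-1 + 3*81))/5 = -1 + (62*(-1 + 243))/5 = -1 + (62*242)/5 = -1 + (⅕)*15004 = -1 + 15004/5 = 14999/5 ≈ 2999.8)
I(7*12)/O = (2 + 7*12)/(14999/5) = (2 + 84)*(5/14999) = 86*(5/14999) = 430/14999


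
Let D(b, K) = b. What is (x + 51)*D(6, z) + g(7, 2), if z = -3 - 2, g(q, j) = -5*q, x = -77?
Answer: -191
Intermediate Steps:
z = -5
(x + 51)*D(6, z) + g(7, 2) = (-77 + 51)*6 - 5*7 = -26*6 - 35 = -156 - 35 = -191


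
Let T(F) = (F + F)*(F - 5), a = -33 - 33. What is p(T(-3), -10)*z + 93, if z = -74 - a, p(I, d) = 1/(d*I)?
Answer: 5581/60 ≈ 93.017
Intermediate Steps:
a = -66
T(F) = 2*F*(-5 + F) (T(F) = (2*F)*(-5 + F) = 2*F*(-5 + F))
p(I, d) = 1/(I*d)
z = -8 (z = -74 - 1*(-66) = -74 + 66 = -8)
p(T(-3), -10)*z + 93 = (1/((2*(-3)*(-5 - 3))*(-10)))*(-8) + 93 = (-1/10/(2*(-3)*(-8)))*(-8) + 93 = (-1/10/48)*(-8) + 93 = ((1/48)*(-1/10))*(-8) + 93 = -1/480*(-8) + 93 = 1/60 + 93 = 5581/60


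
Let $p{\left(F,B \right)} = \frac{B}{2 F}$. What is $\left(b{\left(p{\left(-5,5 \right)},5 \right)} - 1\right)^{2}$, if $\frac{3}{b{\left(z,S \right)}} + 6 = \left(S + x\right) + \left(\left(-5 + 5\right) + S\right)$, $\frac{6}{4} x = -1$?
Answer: $\frac{1}{100} \approx 0.01$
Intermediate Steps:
$x = - \frac{2}{3}$ ($x = \frac{2}{3} \left(-1\right) = - \frac{2}{3} \approx -0.66667$)
$p{\left(F,B \right)} = \frac{B}{2 F}$ ($p{\left(F,B \right)} = B \frac{1}{2 F} = \frac{B}{2 F}$)
$b{\left(z,S \right)} = \frac{3}{- \frac{20}{3} + 2 S}$ ($b{\left(z,S \right)} = \frac{3}{-6 + \left(\left(S - \frac{2}{3}\right) + \left(\left(-5 + 5\right) + S\right)\right)} = \frac{3}{-6 + \left(\left(- \frac{2}{3} + S\right) + \left(0 + S\right)\right)} = \frac{3}{-6 + \left(\left(- \frac{2}{3} + S\right) + S\right)} = \frac{3}{-6 + \left(- \frac{2}{3} + 2 S\right)} = \frac{3}{- \frac{20}{3} + 2 S}$)
$\left(b{\left(p{\left(-5,5 \right)},5 \right)} - 1\right)^{2} = \left(\frac{9}{2 \left(-10 + 3 \cdot 5\right)} - 1\right)^{2} = \left(\frac{9}{2 \left(-10 + 15\right)} - 1\right)^{2} = \left(\frac{9}{2 \cdot 5} - 1\right)^{2} = \left(\frac{9}{2} \cdot \frac{1}{5} - 1\right)^{2} = \left(\frac{9}{10} - 1\right)^{2} = \left(- \frac{1}{10}\right)^{2} = \frac{1}{100}$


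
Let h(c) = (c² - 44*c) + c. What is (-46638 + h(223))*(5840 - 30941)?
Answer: 163106298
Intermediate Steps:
h(c) = c² - 43*c
(-46638 + h(223))*(5840 - 30941) = (-46638 + 223*(-43 + 223))*(5840 - 30941) = (-46638 + 223*180)*(-25101) = (-46638 + 40140)*(-25101) = -6498*(-25101) = 163106298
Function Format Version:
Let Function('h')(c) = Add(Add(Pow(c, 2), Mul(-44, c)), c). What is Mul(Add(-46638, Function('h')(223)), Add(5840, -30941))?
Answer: 163106298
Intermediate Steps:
Function('h')(c) = Add(Pow(c, 2), Mul(-43, c))
Mul(Add(-46638, Function('h')(223)), Add(5840, -30941)) = Mul(Add(-46638, Mul(223, Add(-43, 223))), Add(5840, -30941)) = Mul(Add(-46638, Mul(223, 180)), -25101) = Mul(Add(-46638, 40140), -25101) = Mul(-6498, -25101) = 163106298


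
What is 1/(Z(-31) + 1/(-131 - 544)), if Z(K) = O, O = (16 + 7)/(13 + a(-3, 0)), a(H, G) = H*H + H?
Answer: 12825/15506 ≈ 0.82710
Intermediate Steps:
a(H, G) = H + H**2 (a(H, G) = H**2 + H = H + H**2)
O = 23/19 (O = (16 + 7)/(13 - 3*(1 - 3)) = 23/(13 - 3*(-2)) = 23/(13 + 6) = 23/19 ≈ 1.2105)
Z(K) = 23/19
1/(Z(-31) + 1/(-131 - 544)) = 1/(23/19 + 1/(-131 - 544)) = 1/(23/19 + 1/(-675)) = 1/(23/19 - 1/675) = 1/(15506/12825) = 12825/15506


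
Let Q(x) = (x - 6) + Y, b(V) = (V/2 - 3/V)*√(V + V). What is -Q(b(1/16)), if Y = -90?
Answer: 96 + 1535*√2/128 ≈ 112.96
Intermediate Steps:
b(V) = √2*√V*(V/2 - 3/V) (b(V) = (V*(½) - 3/V)*√(2*V) = (V/2 - 3/V)*(√2*√V) = √2*√V*(V/2 - 3/V))
Q(x) = -96 + x (Q(x) = (x - 6) - 90 = (-6 + x) - 90 = -96 + x)
-Q(b(1/16)) = -(-96 + √2*(-6 + (1/16)²)/(2*√(1/16))) = -(-96 + √2*(-6 + (1/16)²)/(2*16^(-½))) = -(-96 + (½)*√2*4*(-6 + 1/256)) = -(-96 + (½)*√2*4*(-1535/256)) = -(-96 - 1535*√2/128) = 96 + 1535*√2/128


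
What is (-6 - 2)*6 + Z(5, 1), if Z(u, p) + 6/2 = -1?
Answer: -52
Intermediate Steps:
Z(u, p) = -4 (Z(u, p) = -3 - 1 = -4)
(-6 - 2)*6 + Z(5, 1) = (-6 - 2)*6 - 4 = -8*6 - 4 = -48 - 4 = -52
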